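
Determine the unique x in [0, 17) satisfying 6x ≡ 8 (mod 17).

7

6⁻¹ ≡ 3 (mod 17) because 6·3 = 18 = 1·17 + 1.
So x ≡ 3·8 = 24 ≡ 7 (mod 17).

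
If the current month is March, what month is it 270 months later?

Dividing 270 by 12 gives quotient 22 and remainder 6.
March + 6 months → September.

September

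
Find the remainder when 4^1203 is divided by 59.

29

Successive squares of 4 mod 59: 4^1≡4, 4^2≡16, 4^4≡20, 4^8≡46, 4^16≡51, 4^32≡5, 4^64≡25, 4^128≡35, 4^256≡45, 4^512≡19, 4^1024≡7.
Since 1203 = 1 + 2 + 16 + 32 + 128 + 1024 in binary, 4^1203 ≡ 4·16·51·5·35·7 ≡ 29 (mod 59).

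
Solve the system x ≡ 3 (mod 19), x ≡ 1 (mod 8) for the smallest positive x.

x ≡ 1 (mod 8) gives x ∈ {1, 9, 17, 25, 33, 41}.
The first of these with x mod 19 = 3 is 41.

41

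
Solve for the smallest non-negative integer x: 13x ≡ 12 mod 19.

The inverse of 13 mod 19 is 3 (since 13·3 = 39 ≡ 1).
Multiplying both sides by 3: x ≡ 3·12 = 36 ≡ 17 (mod 19).

17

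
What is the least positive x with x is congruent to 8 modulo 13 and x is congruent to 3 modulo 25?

x ≡ 8 (mod 13) gives x ∈ {8, 21, 34, 47, 60, 73, 86, 99, …}.
The first of these with x mod 25 = 3 is 203.

203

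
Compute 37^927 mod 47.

Square-and-reduce mod 47: 37^1≡37, 37^2≡6, 37^4≡36, 37^8≡27, 37^16≡24, 37^32≡12, 37^64≡3, 37^128≡9, 37^256≡34, 37^512≡28.
927 = 1 + 2 + 4 + 8 + 16 + 128 + 256 + 512, so 37^927 ≡ 37·6·36·27·24·9·34·28 ≡ 2 (mod 47).

2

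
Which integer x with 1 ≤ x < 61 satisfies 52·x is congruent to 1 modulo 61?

27

52·27 = 1404 = 23·61 + 1, so 52⁻¹ ≡ 27 (mod 61).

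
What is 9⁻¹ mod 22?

5

22 = 2·9 + 4
9 = 2·4 + 1
4 = 4·1 + 0
Back-substituting gives 9·5 ≡ 1 (mod 22).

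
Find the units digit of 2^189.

2

The units digit of 2^n cycles with period 4: 2, 4, 8, 6, …
189 mod 4 = 1, so the last digit matches 2^1 = 2.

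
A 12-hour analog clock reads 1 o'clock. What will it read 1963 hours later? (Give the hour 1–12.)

8

1963 − 163·12 = 7, so 1963 ≡ 7 (mod 12).
1 + 7 → 8 on a 12-hour dial.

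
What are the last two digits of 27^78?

69

By repeated squaring mod 100: 27^1≡27, 27^2≡29, 27^4≡41, 27^8≡81, 27^16≡61, 27^32≡21, 27^64≡41.
78 = 2 + 4 + 8 + 64, so 27^78 ≡ 29·41·81·41 ≡ 69 (mod 100).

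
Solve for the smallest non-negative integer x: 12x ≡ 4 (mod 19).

13

12⁻¹ ≡ 8 (mod 19) because 12·8 = 96 = 5·19 + 1.
Multiplying both sides by 8: x ≡ 8·4 = 32 ≡ 13 (mod 19).
Check: 12·13 = 156 = 8·19 + 4.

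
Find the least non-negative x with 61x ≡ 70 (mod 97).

25

The inverse of 61 mod 97 is 35 (since 61·35 = 2135 ≡ 1).
Multiplying both sides by 35: x ≡ 35·70 = 2450 ≡ 25 (mod 97).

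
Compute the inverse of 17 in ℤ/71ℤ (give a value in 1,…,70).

71 = 4·17 + 3
17 = 5·3 + 2
3 = 1·2 + 1
2 = 2·1 + 0
Back-substituting gives 17·46 ≡ 1 (mod 71).

46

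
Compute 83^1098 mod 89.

Square-and-reduce mod 89: 83^1≡83, 83^2≡36, 83^4≡50, 83^8≡8, 83^16≡64, 83^32≡2, 83^64≡4, 83^128≡16, 83^256≡78, 83^512≡32, 83^1024≡45.
Since 1098 = 2 + 8 + 64 + 1024 in binary, 83^1098 ≡ 36·8·4·45 ≡ 42 (mod 89).

42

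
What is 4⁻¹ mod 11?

3

4·3 = 12 = 1·11 + 1, so 4⁻¹ ≡ 3 (mod 11).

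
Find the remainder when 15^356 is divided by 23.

2

Successive squares of 15 mod 23: 15^1≡15, 15^2≡18, 15^4≡2, 15^8≡4, 15^16≡16, 15^32≡3, 15^64≡9, 15^128≡12, 15^256≡6.
356 = 4 + 32 + 64 + 256, so 15^356 ≡ 2·3·9·6 ≡ 2 (mod 23).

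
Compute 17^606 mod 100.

Successive squares of 17 mod 100: 17^1≡17, 17^2≡89, 17^4≡21, 17^8≡41, 17^16≡81, 17^32≡61, 17^64≡21, 17^128≡41, 17^256≡81, 17^512≡61.
606 = 2 + 4 + 8 + 16 + 64 + 512, so 17^606 ≡ 89·21·41·81·21·61 ≡ 69 (mod 100).

69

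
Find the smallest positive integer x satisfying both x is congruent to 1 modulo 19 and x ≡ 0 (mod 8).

Since 8·12 ≡ 1 (mod 19), take x = 0 + 8·((1−0)·12 mod 19) = 0 + 8·12 = 96.
Check: 96 mod 19 = 1, 96 mod 8 = 0.

96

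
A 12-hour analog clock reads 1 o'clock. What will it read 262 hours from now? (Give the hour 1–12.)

Dividing 262 by 12 gives quotient 21 and remainder 10.
1 + 10 → 11 on a 12-hour dial.

11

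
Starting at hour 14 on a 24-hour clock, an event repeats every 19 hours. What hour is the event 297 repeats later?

297·19 = 5643.
5643 − 235·24 = 3, so 5643 ≡ 3 (mod 24).
(14 + 3) mod 24 = 17.

17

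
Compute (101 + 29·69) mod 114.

29·69 = 2001.
2001 = 17·114 + 63, so 2001 mod 114 = 63.
(101 + 63) mod 114 = 50.

50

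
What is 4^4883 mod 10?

4

The units digit of 4^n cycles with period 2: 4, 6, …
4883 mod 2 = 1, so the last digit matches 4^1 = 4.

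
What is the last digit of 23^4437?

3

Powers of 3 mod 10 repeat with period 4: 3, 9, 7, 1.
4437 leaves remainder 1 on division by 4, so 23^4437 ends in 3.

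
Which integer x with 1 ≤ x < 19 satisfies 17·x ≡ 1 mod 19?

9

17·9 = 153 = 8·19 + 1, so 17⁻¹ ≡ 9 (mod 19).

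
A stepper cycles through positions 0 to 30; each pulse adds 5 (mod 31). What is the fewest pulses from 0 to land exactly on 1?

25

5·25 = 125 = 4·31 + 1, so 5⁻¹ ≡ 25 (mod 31).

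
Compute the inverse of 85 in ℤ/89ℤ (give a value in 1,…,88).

85·22 = 1870 = 21·89 + 1, so 85⁻¹ ≡ 22 (mod 89).

22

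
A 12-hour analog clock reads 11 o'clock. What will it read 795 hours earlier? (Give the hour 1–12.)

8

795 − 66·12 = 3, so 795 ≡ 3 (mod 12).
11 − 3 → 8 on a 12-hour dial.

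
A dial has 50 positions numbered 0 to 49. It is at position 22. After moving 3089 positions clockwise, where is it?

3089 − 61·50 = 39, so 3089 ≡ 39 (mod 50).
(22 + 39) mod 50 = 11.

11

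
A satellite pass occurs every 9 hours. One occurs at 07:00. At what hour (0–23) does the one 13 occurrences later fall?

13·9 = 117.
117 − 4·24 = 21, so 117 ≡ 21 (mod 24).
(7 + 21) mod 24 = 4.

4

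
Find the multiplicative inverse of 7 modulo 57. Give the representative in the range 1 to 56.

7·49 = 343 = 6·57 + 1, so 7⁻¹ ≡ 49 (mod 57).

49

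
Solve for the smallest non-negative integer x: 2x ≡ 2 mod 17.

The inverse of 2 mod 17 is 9 (since 2·9 = 18 ≡ 1).
Multiplying both sides by 9: x ≡ 9·2 = 18 ≡ 1 (mod 17).
Check: 2·1 = 2 = 0·17 + 2.

1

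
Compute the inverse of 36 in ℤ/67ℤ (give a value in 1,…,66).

67 = 1·36 + 31
36 = 1·31 + 5
31 = 6·5 + 1
5 = 5·1 + 0
Back-substituting gives 36·54 ≡ 1 (mod 67).

54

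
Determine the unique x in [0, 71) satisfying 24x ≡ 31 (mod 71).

The inverse of 24 mod 71 is 3 (since 24·3 = 72 ≡ 1).
Multiplying both sides by 3: x ≡ 3·31 = 93 ≡ 22 (mod 71).

22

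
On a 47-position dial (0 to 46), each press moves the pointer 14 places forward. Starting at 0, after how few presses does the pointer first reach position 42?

14⁻¹ ≡ 37 (mod 47) because 14·37 = 518 = 11·47 + 1.
Multiplying both sides by 37: x ≡ 37·42 = 1554 ≡ 3 (mod 47).

3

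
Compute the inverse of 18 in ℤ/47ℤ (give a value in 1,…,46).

34

47 = 2·18 + 11
18 = 1·11 + 7
11 = 1·7 + 4
7 = 1·4 + 3
4 = 1·3 + 1
3 = 3·1 + 0
Back-substituting gives 18·34 ≡ 1 (mod 47).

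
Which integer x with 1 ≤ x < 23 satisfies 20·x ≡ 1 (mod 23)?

23 = 1·20 + 3
20 = 6·3 + 2
3 = 1·2 + 1
2 = 2·1 + 0
Back-substituting gives 20·15 ≡ 1 (mod 23).

15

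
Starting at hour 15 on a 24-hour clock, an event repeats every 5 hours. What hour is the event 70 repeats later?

70·5 = 350.
350 = 14·24 + 14, so 350 mod 24 = 14.
(15 + 14) mod 24 = 5.

5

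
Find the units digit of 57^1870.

The units digit of 57^n cycles with period 4: 7, 9, 3, 1, …
1870 mod 4 = 2, so the last digit matches 7^2 = 9.

9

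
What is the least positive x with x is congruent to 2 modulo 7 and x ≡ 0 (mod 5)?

30

Since 5·3 ≡ 1 (mod 7), take x = 0 + 5·((2−0)·3 mod 7) = 0 + 5·6 = 30.
Check: 30 mod 7 = 2, 30 mod 5 = 0.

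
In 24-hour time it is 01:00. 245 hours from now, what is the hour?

6

Dividing 245 by 24 gives quotient 10 and remainder 5.
(1 + 5) mod 24 = 6.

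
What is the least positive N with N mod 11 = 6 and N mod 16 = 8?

x ≡ 6 (mod 11) gives x ∈ {6, 17, 28, 39, 50, 61, 72}.
The first of these with x mod 16 = 8 is 72.

72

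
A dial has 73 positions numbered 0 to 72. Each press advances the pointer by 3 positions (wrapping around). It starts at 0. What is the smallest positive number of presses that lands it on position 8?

27

3⁻¹ ≡ 49 (mod 73) because 3·49 = 147 = 2·73 + 1.
Multiplying both sides by 49: x ≡ 49·8 = 392 ≡ 27 (mod 73).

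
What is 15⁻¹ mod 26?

26 = 1·15 + 11
15 = 1·11 + 4
11 = 2·4 + 3
4 = 1·3 + 1
3 = 3·1 + 0
Back-substituting gives 15·7 ≡ 1 (mod 26).

7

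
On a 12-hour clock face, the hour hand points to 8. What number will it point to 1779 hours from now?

1779 = 148·12 + 3, so 1779 mod 12 = 3.
8 + 3 → 11 on a 12-hour dial.

11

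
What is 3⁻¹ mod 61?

3·41 = 123 = 2·61 + 1, so 3⁻¹ ≡ 41 (mod 61).

41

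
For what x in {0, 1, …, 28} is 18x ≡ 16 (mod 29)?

17

The inverse of 18 mod 29 is 21 (since 18·21 = 378 ≡ 1).
Multiplying both sides by 21: x ≡ 21·16 = 336 ≡ 17 (mod 29).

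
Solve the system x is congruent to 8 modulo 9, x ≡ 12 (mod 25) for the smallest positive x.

62

x ≡ 8 (mod 9) gives x ∈ {8, 17, 26, 35, 44, 53, 62}.
The first of these with x mod 25 = 12 is 62.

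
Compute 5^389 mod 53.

Square-and-reduce mod 53: 5^1≡5, 5^2≡25, 5^4≡42, 5^8≡15, 5^16≡13, 5^32≡10, 5^64≡47, 5^128≡36, 5^256≡24.
Since 389 = 1 + 4 + 128 + 256 in binary, 5^389 ≡ 5·42·36·24 ≡ 21 (mod 53).

21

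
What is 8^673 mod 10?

8

The units digit of 8^n cycles with period 4: 8, 4, 2, 6, …
673 mod 4 = 1, so the last digit matches 8^1 = 8.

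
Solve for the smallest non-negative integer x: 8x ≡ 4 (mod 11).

The inverse of 8 mod 11 is 7 (since 8·7 = 56 ≡ 1).
Multiplying both sides by 7: x ≡ 7·4 = 28 ≡ 6 (mod 11).
Check: 8·6 = 48 = 4·11 + 4.

6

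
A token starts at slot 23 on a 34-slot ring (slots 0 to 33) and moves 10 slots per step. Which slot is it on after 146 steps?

21

146·10 = 1460.
1460 − 42·34 = 32, so 1460 ≡ 32 (mod 34).
(23 + 32) mod 34 = 21.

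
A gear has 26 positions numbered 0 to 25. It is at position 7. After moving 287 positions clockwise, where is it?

287 mod 26 = 1 (since 11·26 = 286).
(7 + 1) mod 26 = 8.

8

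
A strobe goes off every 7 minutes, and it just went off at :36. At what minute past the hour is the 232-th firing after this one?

232·7 = 1624.
1624 = 27·60 + 4, so 1624 mod 60 = 4.
(36 + 4) mod 60 = 40.

40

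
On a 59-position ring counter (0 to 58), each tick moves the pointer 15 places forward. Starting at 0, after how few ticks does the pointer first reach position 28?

53

15⁻¹ ≡ 4 (mod 59) because 15·4 = 60 = 1·59 + 1.
So x ≡ 4·28 = 112 ≡ 53 (mod 59).
Check: 15·53 = 795 = 13·59 + 28.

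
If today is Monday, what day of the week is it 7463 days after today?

7463 − 1066·7 = 1, so 7463 ≡ 1 (mod 7).
Monday + 1 day → Tuesday.

Tuesday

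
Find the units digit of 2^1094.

Last digits of 2^n: 2, 4, 8, 6 (period 4).
1094 mod 4 = 2, so the last digit matches 2^2 = 4.

4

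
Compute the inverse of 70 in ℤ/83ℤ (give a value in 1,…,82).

51

70·51 = 3570 = 43·83 + 1, so 70⁻¹ ≡ 51 (mod 83).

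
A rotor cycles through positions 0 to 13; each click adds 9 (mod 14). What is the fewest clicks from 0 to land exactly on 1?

11

9·11 = 99 = 7·14 + 1, so 9⁻¹ ≡ 11 (mod 14).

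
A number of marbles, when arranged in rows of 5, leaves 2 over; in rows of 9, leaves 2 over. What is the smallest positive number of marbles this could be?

2

x ≡ 2 (mod 5) gives x ∈ {2}.
The first of these with x mod 9 = 2 is 2.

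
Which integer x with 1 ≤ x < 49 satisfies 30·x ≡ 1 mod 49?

30·18 = 540 = 11·49 + 1, so 30⁻¹ ≡ 18 (mod 49).

18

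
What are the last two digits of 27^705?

07

Successive squares of 27 mod 100: 27^1≡27, 27^2≡29, 27^4≡41, 27^8≡81, 27^16≡61, 27^32≡21, 27^64≡41, 27^128≡81, 27^256≡61, 27^512≡21.
Since 705 = 1 + 64 + 128 + 512 in binary, 27^705 ≡ 27·41·81·21 ≡ 7 (mod 100).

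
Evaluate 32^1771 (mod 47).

Square-and-reduce mod 47: 32^1≡32, 32^2≡37, 32^4≡6, 32^8≡36, 32^16≡27, 32^32≡24, 32^64≡12, 32^128≡3, 32^256≡9, 32^512≡34, 32^1024≡28.
1771 = 1 + 2 + 8 + 32 + 64 + 128 + 512 + 1024, so 32^1771 ≡ 32·37·36·24·12·3·34·28 ≡ 1 (mod 47).

1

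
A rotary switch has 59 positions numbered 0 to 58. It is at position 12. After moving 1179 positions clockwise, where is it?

11

1179 − 19·59 = 58, so 1179 ≡ 58 (mod 59).
(12 + 58) mod 59 = 11.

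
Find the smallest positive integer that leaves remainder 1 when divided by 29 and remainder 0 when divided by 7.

175

x ≡ 0 (mod 7) gives x ∈ {0, 7, 14, 21, 28, 35, 42, 49, …}.
The first of these with x mod 29 = 1 is 175.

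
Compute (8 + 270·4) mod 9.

8

270·4 = 1080.
1080 = 120·9 + 0, so 1080 mod 9 = 0.
(8 + 0) mod 9 = 8.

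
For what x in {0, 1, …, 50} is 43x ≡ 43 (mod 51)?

1

43⁻¹ ≡ 19 (mod 51) because 43·19 = 817 = 16·51 + 1.
Multiplying both sides by 19: x ≡ 19·43 = 817 ≡ 1 (mod 51).
Check: 43·1 = 43 = 0·51 + 43.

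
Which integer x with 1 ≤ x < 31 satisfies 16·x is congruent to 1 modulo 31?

31 = 1·16 + 15
16 = 1·15 + 1
15 = 15·1 + 0
Back-substituting gives 16·2 ≡ 1 (mod 31).

2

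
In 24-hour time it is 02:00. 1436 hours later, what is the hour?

1436 mod 24 = 20 (since 59·24 = 1416).
(2 + 20) mod 24 = 22.

22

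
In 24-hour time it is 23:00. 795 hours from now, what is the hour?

2

795 mod 24 = 3 (since 33·24 = 792).
(23 + 3) mod 24 = 2.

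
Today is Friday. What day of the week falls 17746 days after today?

Dividing 17746 by 7 gives quotient 2535 and remainder 1.
Friday + 1 day → Saturday.

Saturday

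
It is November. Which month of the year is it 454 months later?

September

454 − 37·12 = 10, so 454 ≡ 10 (mod 12).
November + 10 months → September.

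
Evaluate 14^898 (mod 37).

Square-and-reduce mod 37: 14^1≡14, 14^2≡11, 14^4≡10, 14^8≡26, 14^16≡10, 14^32≡26, 14^64≡10, 14^128≡26, 14^256≡10, 14^512≡26.
Since 898 = 2 + 128 + 256 + 512 in binary, 14^898 ≡ 11·26·10·26 ≡ 27 (mod 37).

27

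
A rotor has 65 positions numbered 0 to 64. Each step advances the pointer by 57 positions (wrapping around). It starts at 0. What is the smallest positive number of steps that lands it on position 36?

28

57⁻¹ ≡ 8 (mod 65) because 57·8 = 456 = 7·65 + 1.
Multiplying both sides by 8: x ≡ 8·36 = 288 ≡ 28 (mod 65).
Check: 57·28 = 1596 = 24·65 + 36.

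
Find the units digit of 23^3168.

The units digit of 23^n cycles with period 4: 3, 9, 7, 1, …
3168 leaves remainder 0 on division by 4, so 23^3168 ends in 1.

1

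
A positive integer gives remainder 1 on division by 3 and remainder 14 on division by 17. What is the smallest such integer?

x ≡ 1 (mod 3) gives x ∈ {1, 4, 7, 10, 13, 16, 19, 22, …}.
The first of these with x mod 17 = 14 is 31.

31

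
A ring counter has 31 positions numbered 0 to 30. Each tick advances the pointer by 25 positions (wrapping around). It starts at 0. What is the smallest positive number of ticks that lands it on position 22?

17

The inverse of 25 mod 31 is 5 (since 25·5 = 125 ≡ 1).
Multiplying both sides by 5: x ≡ 5·22 = 110 ≡ 17 (mod 31).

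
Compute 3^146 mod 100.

29

By repeated squaring mod 100: 3^1≡3, 3^2≡9, 3^4≡81, 3^8≡61, 3^16≡21, 3^32≡41, 3^64≡81, 3^128≡61.
Since 146 = 2 + 16 + 128 in binary, 3^146 ≡ 9·21·61 ≡ 29 (mod 100).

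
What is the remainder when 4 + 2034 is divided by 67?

Dividing 2034 by 67 gives quotient 30 and remainder 24.
(4 + 24) mod 67 = 28.

28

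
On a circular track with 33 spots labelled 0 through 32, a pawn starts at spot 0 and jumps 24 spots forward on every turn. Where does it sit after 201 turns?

6

201·24 = 4824.
4824 mod 33 = 6 (since 146·33 = 4818).
(0 + 6) mod 33 = 6.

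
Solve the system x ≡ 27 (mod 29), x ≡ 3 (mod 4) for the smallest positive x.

x ≡ 3 (mod 4) gives x ∈ {3, 7, 11, 15, 19, 23, 27}.
The first of these with x mod 29 = 27 is 27.

27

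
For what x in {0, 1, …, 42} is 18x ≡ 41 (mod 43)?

The inverse of 18 mod 43 is 12 (since 18·12 = 216 ≡ 1).
Multiplying both sides by 12: x ≡ 12·41 = 492 ≡ 19 (mod 43).

19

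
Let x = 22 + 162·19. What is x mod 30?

10

162·19 = 3078.
Dividing 3078 by 30 gives quotient 102 and remainder 18.
(22 + 18) mod 30 = 10.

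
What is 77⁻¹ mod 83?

77·69 = 5313 = 64·83 + 1, so 77⁻¹ ≡ 69 (mod 83).

69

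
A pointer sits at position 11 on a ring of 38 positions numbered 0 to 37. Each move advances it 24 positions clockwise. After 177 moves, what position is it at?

3

177·24 = 4248.
4248 mod 38 = 30 (since 111·38 = 4218).
(11 + 30) mod 38 = 3.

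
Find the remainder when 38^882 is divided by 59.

16

Square-and-reduce mod 59: 38^1≡38, 38^2≡28, 38^4≡17, 38^8≡53, 38^16≡36, 38^32≡57, 38^64≡4, 38^128≡16, 38^256≡20, 38^512≡46.
882 = 2 + 16 + 32 + 64 + 256 + 512, so 38^882 ≡ 28·36·57·4·20·46 ≡ 16 (mod 59).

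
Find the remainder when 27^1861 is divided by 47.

Successive squares of 27 mod 47: 27^1≡27, 27^2≡24, 27^4≡12, 27^8≡3, 27^16≡9, 27^32≡34, 27^64≡28, 27^128≡32, 27^256≡37, 27^512≡6, 27^1024≡36.
1861 = 1 + 4 + 64 + 256 + 512 + 1024, so 27^1861 ≡ 27·12·28·37·6·36 ≡ 2 (mod 47).

2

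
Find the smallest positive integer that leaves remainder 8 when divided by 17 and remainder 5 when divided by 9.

59

Since 9·2 ≡ 1 (mod 17), take x = 5 + 9·((8−5)·2 mod 17) = 5 + 9·6 = 59.
Check: 59 mod 17 = 8, 59 mod 9 = 5.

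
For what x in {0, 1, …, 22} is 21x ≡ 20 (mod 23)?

21⁻¹ ≡ 11 (mod 23) because 21·11 = 231 = 10·23 + 1.
So x ≡ 11·20 = 220 ≡ 13 (mod 23).

13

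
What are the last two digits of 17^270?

49

By repeated squaring mod 100: 17^1≡17, 17^2≡89, 17^4≡21, 17^8≡41, 17^16≡81, 17^32≡61, 17^64≡21, 17^128≡41, 17^256≡81.
270 = 2 + 4 + 8 + 256, so 17^270 ≡ 89·21·41·81 ≡ 49 (mod 100).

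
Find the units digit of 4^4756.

6

The units digit of 4^n cycles with period 2: 4, 6, …
4756 leaves remainder 0 on division by 2, so 4^4756 ends in 6.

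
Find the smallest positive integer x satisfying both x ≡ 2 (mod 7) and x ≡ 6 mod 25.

x ≡ 2 (mod 7) gives x ∈ {2, 9, 16, 23, 30, 37, 44, 51, …}.
The first of these with x mod 25 = 6 is 156.

156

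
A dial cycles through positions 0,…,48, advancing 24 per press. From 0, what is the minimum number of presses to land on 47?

The inverse of 24 mod 49 is 47 (since 24·47 = 1128 ≡ 1).
So x ≡ 47·47 = 2209 ≡ 4 (mod 49).
Check: 24·4 = 96 = 1·49 + 47.

4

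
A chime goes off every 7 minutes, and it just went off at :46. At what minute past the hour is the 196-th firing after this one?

38

196·7 = 1372.
1372 − 22·60 = 52, so 1372 ≡ 52 (mod 60).
(46 + 52) mod 60 = 38.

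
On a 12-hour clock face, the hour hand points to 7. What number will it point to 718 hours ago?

718 − 59·12 = 10, so 718 ≡ 10 (mod 12).
7 − 10 → 9 on a 12-hour dial.

9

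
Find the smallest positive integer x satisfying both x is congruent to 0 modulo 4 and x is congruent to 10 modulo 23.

56

x ≡ 0 (mod 4) gives x ∈ {0, 4, 8, 12, 16, 20, 24, 28, …}.
The first of these with x mod 23 = 10 is 56.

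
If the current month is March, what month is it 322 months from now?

January

322 − 26·12 = 10, so 322 ≡ 10 (mod 12).
March + 10 months → January.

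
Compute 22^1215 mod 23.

22

Successive squares of 22 mod 23: 22^1≡22, 22^2≡1, 22^4≡1, 22^8≡1, 22^16≡1, 22^32≡1, 22^64≡1, 22^128≡1, 22^256≡1, 22^512≡1, 22^1024≡1.
1215 = 1 + 2 + 4 + 8 + 16 + 32 + 128 + 1024, so 22^1215 ≡ 22·1·1·1·1·1·1·1 ≡ 22 (mod 23).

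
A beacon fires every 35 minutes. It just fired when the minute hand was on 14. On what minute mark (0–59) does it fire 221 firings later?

221·35 = 7735.
Dividing 7735 by 60 gives quotient 128 and remainder 55.
(14 + 55) mod 60 = 9.

9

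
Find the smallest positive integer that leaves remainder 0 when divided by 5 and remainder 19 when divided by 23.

65

Since 23·2 ≡ 1 (mod 5), take x = 19 + 23·((0−19)·2 mod 5) = 19 + 23·2 = 65.
Check: 65 mod 5 = 0, 65 mod 23 = 19.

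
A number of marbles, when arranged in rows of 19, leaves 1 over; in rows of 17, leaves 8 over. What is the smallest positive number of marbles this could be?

229

Since 17·9 ≡ 1 (mod 19), take x = 8 + 17·((1−8)·9 mod 19) = 8 + 17·13 = 229.
Check: 229 mod 19 = 1, 229 mod 17 = 8.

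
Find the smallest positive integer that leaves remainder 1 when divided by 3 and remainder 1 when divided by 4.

1

Since 4·1 ≡ 1 (mod 3), take x = 1 + 4·((1−1)·1 mod 3) = 1 + 4·0 = 1.
Check: 1 mod 3 = 1, 1 mod 4 = 1.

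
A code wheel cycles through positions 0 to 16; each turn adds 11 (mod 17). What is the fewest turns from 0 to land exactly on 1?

14

11·14 = 154 = 9·17 + 1, so 11⁻¹ ≡ 14 (mod 17).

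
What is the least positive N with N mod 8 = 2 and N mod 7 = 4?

Since 7·7 ≡ 1 (mod 8), take x = 4 + 7·((2−4)·7 mod 8) = 4 + 7·2 = 18.
Check: 18 mod 8 = 2, 18 mod 7 = 4.

18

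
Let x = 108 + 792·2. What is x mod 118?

792·2 = 1584.
1584 − 13·118 = 50, so 1584 ≡ 50 (mod 118).
(108 + 50) mod 118 = 40.

40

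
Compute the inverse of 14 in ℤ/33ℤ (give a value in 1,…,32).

26

33 = 2·14 + 5
14 = 2·5 + 4
5 = 1·4 + 1
4 = 4·1 + 0
Back-substituting gives 14·26 ≡ 1 (mod 33).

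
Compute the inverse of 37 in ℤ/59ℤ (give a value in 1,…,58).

37·8 = 296 = 5·59 + 1, so 37⁻¹ ≡ 8 (mod 59).

8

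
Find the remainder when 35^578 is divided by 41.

Square-and-reduce mod 41: 35^1≡35, 35^2≡36, 35^4≡25, 35^8≡10, 35^16≡18, 35^32≡37, 35^64≡16, 35^128≡10, 35^256≡18, 35^512≡37.
Since 578 = 2 + 64 + 512 in binary, 35^578 ≡ 36·16·37 ≡ 33 (mod 41).

33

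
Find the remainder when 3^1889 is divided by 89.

By repeated squaring mod 89: 3^1≡3, 3^2≡9, 3^4≡81, 3^8≡64, 3^16≡2, 3^32≡4, 3^64≡16, 3^128≡78, 3^256≡32, 3^512≡45, 3^1024≡67.
Since 1889 = 1 + 32 + 64 + 256 + 512 + 1024 in binary, 3^1889 ≡ 3·4·16·32·45·67 ≡ 56 (mod 89).

56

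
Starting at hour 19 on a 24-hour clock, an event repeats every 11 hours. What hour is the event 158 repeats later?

5

158·11 = 1738.
1738 − 72·24 = 10, so 1738 ≡ 10 (mod 24).
(19 + 10) mod 24 = 5.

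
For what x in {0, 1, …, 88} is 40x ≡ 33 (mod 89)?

52

The inverse of 40 mod 89 is 69 (since 40·69 = 2760 ≡ 1).
Multiplying both sides by 69: x ≡ 69·33 = 2277 ≡ 52 (mod 89).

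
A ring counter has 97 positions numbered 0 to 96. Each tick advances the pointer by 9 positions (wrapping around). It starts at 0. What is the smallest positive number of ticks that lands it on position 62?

50

9⁻¹ ≡ 54 (mod 97) because 9·54 = 486 = 5·97 + 1.
Multiplying both sides by 54: x ≡ 54·62 = 3348 ≡ 50 (mod 97).
Check: 9·50 = 450 = 4·97 + 62.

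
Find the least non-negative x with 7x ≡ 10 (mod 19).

The inverse of 7 mod 19 is 11 (since 7·11 = 77 ≡ 1).
Multiplying both sides by 11: x ≡ 11·10 = 110 ≡ 15 (mod 19).

15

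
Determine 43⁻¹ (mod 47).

35

47 = 1·43 + 4
43 = 10·4 + 3
4 = 1·3 + 1
3 = 3·1 + 0
Back-substituting gives 43·35 ≡ 1 (mod 47).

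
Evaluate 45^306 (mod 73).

Successive squares of 45 mod 73: 45^1≡45, 45^2≡54, 45^4≡69, 45^8≡16, 45^16≡37, 45^32≡55, 45^64≡32, 45^128≡2, 45^256≡4.
Since 306 = 2 + 16 + 32 + 256 in binary, 45^306 ≡ 54·37·55·4 ≡ 27 (mod 73).

27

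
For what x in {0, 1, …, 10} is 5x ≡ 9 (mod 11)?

5⁻¹ ≡ 9 (mod 11) because 5·9 = 45 = 4·11 + 1.
Multiplying both sides by 9: x ≡ 9·9 = 81 ≡ 4 (mod 11).

4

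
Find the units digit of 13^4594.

Powers of 3 mod 10 repeat with period 4: 3, 9, 7, 1.
4594 leaves remainder 2 on division by 4, so 13^4594 ends in 9.

9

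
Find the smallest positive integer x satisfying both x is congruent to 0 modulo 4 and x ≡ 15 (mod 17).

32

x ≡ 0 (mod 4) gives x ∈ {0, 4, 8, 12, 16, 20, 24, 28, …}.
The first of these with x mod 17 = 15 is 32.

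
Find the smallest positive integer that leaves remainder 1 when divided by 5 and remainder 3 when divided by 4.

11

x ≡ 3 (mod 4) gives x ∈ {3, 7, 11}.
The first of these with x mod 5 = 1 is 11.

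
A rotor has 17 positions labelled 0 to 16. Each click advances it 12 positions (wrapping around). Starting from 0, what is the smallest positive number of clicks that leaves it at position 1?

10

12·10 = 120 = 7·17 + 1, so 12⁻¹ ≡ 10 (mod 17).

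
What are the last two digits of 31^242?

Successive squares of 31 mod 100: 31^1≡31, 31^2≡61, 31^4≡21, 31^8≡41, 31^16≡81, 31^32≡61, 31^64≡21, 31^128≡41.
242 = 2 + 16 + 32 + 64 + 128, so 31^242 ≡ 61·81·61·21·41 ≡ 61 (mod 100).

61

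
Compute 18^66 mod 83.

68

Square-and-reduce mod 83: 18^1≡18, 18^2≡75, 18^4≡64, 18^8≡29, 18^16≡11, 18^32≡38, 18^64≡33.
66 = 2 + 64, so 18^66 ≡ 75·33 ≡ 68 (mod 83).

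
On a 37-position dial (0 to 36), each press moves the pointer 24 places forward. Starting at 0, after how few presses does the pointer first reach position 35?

3

24⁻¹ ≡ 17 (mod 37) because 24·17 = 408 = 11·37 + 1.
So x ≡ 17·35 = 595 ≡ 3 (mod 37).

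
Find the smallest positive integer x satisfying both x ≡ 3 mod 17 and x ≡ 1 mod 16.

241

x ≡ 1 (mod 16) gives x ∈ {1, 17, 33, 49, 65, 81, 97, 113, …}.
The first of these with x mod 17 = 3 is 241.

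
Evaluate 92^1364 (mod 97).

Square-and-reduce mod 97: 92^1≡92, 92^2≡25, 92^4≡43, 92^8≡6, 92^16≡36, 92^32≡35, 92^64≡61, 92^128≡35, 92^256≡61, 92^512≡35, 92^1024≡61.
Since 1364 = 4 + 16 + 64 + 256 + 1024 in binary, 92^1364 ≡ 43·36·61·61·61 ≡ 93 (mod 97).

93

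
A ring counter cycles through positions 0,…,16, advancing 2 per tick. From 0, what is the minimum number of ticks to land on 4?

2

2⁻¹ ≡ 9 (mod 17) because 2·9 = 18 = 1·17 + 1.
Multiplying both sides by 9: x ≡ 9·4 = 36 ≡ 2 (mod 17).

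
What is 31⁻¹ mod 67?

13

67 = 2·31 + 5
31 = 6·5 + 1
5 = 5·1 + 0
Back-substituting gives 31·13 ≡ 1 (mod 67).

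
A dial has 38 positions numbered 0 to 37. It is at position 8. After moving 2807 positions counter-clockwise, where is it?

13

2807 − 73·38 = 33, so 2807 ≡ 33 (mod 38).
(8 − 33) mod 38 = 13.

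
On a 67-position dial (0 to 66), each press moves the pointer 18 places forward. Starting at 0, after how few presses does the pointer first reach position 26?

18⁻¹ ≡ 41 (mod 67) because 18·41 = 738 = 11·67 + 1.
Multiplying both sides by 41: x ≡ 41·26 = 1066 ≡ 61 (mod 67).

61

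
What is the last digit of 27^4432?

Last digits of 7^n: 7, 9, 3, 1 (period 4).
4432 mod 4 = 0, so the last digit matches 7^4 = 1.

1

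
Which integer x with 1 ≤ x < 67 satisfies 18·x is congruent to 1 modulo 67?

67 = 3·18 + 13
18 = 1·13 + 5
13 = 2·5 + 3
5 = 1·3 + 2
3 = 1·2 + 1
2 = 2·1 + 0
Back-substituting gives 18·41 ≡ 1 (mod 67).

41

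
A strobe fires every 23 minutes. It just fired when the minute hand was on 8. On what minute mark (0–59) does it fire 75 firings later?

75·23 = 1725.
1725 − 28·60 = 45, so 1725 ≡ 45 (mod 60).
(8 + 45) mod 60 = 53.

53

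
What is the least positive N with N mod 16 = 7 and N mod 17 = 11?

Since 17·1 ≡ 1 (mod 16), take x = 11 + 17·((7−11)·1 mod 16) = 11 + 17·12 = 215.
Check: 215 mod 16 = 7, 215 mod 17 = 11.

215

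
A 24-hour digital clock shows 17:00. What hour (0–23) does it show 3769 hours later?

18

3769 − 157·24 = 1, so 3769 ≡ 1 (mod 24).
(17 + 1) mod 24 = 18.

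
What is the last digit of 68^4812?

6

Powers of 8 mod 10 repeat with period 4: 8, 4, 2, 6.
4812 mod 4 = 0, so the last digit matches 8^4 = 6.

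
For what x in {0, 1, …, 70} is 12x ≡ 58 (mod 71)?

The inverse of 12 mod 71 is 6 (since 12·6 = 72 ≡ 1).
Multiplying both sides by 6: x ≡ 6·58 = 348 ≡ 64 (mod 71).

64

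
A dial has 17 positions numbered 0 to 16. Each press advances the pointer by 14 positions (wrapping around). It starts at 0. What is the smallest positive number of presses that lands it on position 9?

The inverse of 14 mod 17 is 11 (since 14·11 = 154 ≡ 1).
Multiplying both sides by 11: x ≡ 11·9 = 99 ≡ 14 (mod 17).
Check: 14·14 = 196 = 11·17 + 9.

14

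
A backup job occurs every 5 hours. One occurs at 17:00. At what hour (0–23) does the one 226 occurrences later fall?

226·5 = 1130.
Dividing 1130 by 24 gives quotient 47 and remainder 2.
(17 + 2) mod 24 = 19.

19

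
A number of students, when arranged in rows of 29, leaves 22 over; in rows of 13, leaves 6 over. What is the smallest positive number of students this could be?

x ≡ 6 (mod 13) gives x ∈ {6, 19, 32, 45, 58, 71, 84, 97, …}.
The first of these with x mod 29 = 22 is 370.

370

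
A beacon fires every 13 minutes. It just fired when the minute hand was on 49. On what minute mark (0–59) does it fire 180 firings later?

180·13 = 2340.
2340 mod 60 = 0 (since 39·60 = 2340).
(49 + 0) mod 60 = 49.

49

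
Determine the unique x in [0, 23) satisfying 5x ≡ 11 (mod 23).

16

5⁻¹ ≡ 14 (mod 23) because 5·14 = 70 = 3·23 + 1.
So x ≡ 14·11 = 154 ≡ 16 (mod 23).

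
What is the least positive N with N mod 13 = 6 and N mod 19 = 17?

188

x ≡ 6 (mod 13) gives x ∈ {6, 19, 32, 45, 58, 71, 84, 97, …}.
The first of these with x mod 19 = 17 is 188.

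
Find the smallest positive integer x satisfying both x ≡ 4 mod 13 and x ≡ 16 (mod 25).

316

Since 25·12 ≡ 1 (mod 13), take x = 16 + 25·((4−16)·12 mod 13) = 16 + 25·12 = 316.
Check: 316 mod 13 = 4, 316 mod 25 = 16.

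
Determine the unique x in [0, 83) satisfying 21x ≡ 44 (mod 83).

10

21⁻¹ ≡ 4 (mod 83) because 21·4 = 84 = 1·83 + 1.
So x ≡ 4·44 = 176 ≡ 10 (mod 83).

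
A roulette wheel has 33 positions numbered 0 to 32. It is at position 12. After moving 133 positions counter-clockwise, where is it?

133 − 4·33 = 1, so 133 ≡ 1 (mod 33).
(12 − 1) mod 33 = 11.

11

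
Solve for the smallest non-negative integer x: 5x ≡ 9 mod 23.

11

5⁻¹ ≡ 14 (mod 23) because 5·14 = 70 = 3·23 + 1.
So x ≡ 14·9 = 126 ≡ 11 (mod 23).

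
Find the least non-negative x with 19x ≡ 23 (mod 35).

19⁻¹ ≡ 24 (mod 35) because 19·24 = 456 = 13·35 + 1.
So x ≡ 24·23 = 552 ≡ 27 (mod 35).
Check: 19·27 = 513 = 14·35 + 23.

27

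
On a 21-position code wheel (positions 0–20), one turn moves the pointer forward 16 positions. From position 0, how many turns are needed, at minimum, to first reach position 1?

16·4 = 64 = 3·21 + 1, so 16⁻¹ ≡ 4 (mod 21).

4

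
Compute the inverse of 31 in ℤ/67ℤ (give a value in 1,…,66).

31·13 = 403 = 6·67 + 1, so 31⁻¹ ≡ 13 (mod 67).

13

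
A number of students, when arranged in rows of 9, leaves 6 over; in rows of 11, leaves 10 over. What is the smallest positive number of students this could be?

87

Since 11·5 ≡ 1 (mod 9), take x = 10 + 11·((6−10)·5 mod 9) = 10 + 11·7 = 87.
Check: 87 mod 9 = 6, 87 mod 11 = 10.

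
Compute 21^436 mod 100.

21

Successive squares of 21 mod 100: 21^1≡21, 21^2≡41, 21^4≡81, 21^8≡61, 21^16≡21, 21^32≡41, 21^64≡81, 21^128≡61, 21^256≡21.
436 = 4 + 16 + 32 + 128 + 256, so 21^436 ≡ 81·21·41·61·21 ≡ 21 (mod 100).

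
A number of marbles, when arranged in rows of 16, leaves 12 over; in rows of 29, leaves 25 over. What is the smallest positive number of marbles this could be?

460

Since 29·5 ≡ 1 (mod 16), take x = 25 + 29·((12−25)·5 mod 16) = 25 + 29·15 = 460.
Check: 460 mod 16 = 12, 460 mod 29 = 25.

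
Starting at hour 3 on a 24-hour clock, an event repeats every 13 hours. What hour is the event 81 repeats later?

0

81·13 = 1053.
1053 = 43·24 + 21, so 1053 mod 24 = 21.
(3 + 21) mod 24 = 0.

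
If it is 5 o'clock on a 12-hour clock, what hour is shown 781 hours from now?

781 mod 12 = 1 (since 65·12 = 780).
5 + 1 → 6 on a 12-hour dial.

6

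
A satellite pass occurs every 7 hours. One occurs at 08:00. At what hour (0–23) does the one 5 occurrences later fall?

5·7 = 35.
35 mod 24 = 11 (since 1·24 = 24).
(8 + 11) mod 24 = 19.

19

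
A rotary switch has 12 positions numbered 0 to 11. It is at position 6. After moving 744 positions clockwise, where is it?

6

744 = 62·12 + 0, so 744 mod 12 = 0.
(6 + 0) mod 12 = 6.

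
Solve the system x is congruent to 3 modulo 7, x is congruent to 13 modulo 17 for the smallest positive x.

115

x ≡ 3 (mod 7) gives x ∈ {3, 10, 17, 24, 31, 38, 45, 52, …}.
The first of these with x mod 17 = 13 is 115.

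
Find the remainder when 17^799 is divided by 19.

5

Square-and-reduce mod 19: 17^1≡17, 17^2≡4, 17^4≡16, 17^8≡9, 17^16≡5, 17^32≡6, 17^64≡17, 17^128≡4, 17^256≡16, 17^512≡9.
Since 799 = 1 + 2 + 4 + 8 + 16 + 256 + 512 in binary, 17^799 ≡ 17·4·16·9·5·16·9 ≡ 5 (mod 19).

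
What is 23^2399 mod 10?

7

Powers of 3 mod 10 repeat with period 4: 3, 9, 7, 1.
2399 mod 4 = 3, so the last digit matches 3^3 = 7.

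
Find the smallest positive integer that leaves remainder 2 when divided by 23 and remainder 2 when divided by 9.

2

x ≡ 2 (mod 9) gives x ∈ {2}.
The first of these with x mod 23 = 2 is 2.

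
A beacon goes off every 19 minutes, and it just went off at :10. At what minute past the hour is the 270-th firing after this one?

40

270·19 = 5130.
5130 − 85·60 = 30, so 5130 ≡ 30 (mod 60).
(10 + 30) mod 60 = 40.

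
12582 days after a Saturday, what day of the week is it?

Tuesday

12582 mod 7 = 3 (since 1797·7 = 12579).
Saturday + 3 days → Tuesday.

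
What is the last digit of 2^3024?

Powers of 2 mod 10 repeat with period 4: 2, 4, 8, 6.
3024 leaves remainder 0 on division by 4, so 2^3024 ends in 6.

6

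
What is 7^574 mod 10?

Powers of 7 mod 10 repeat with period 4: 7, 9, 3, 1.
574 mod 4 = 2, so the last digit matches 7^2 = 9.

9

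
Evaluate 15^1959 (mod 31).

29

Square-and-reduce mod 31: 15^1≡15, 15^2≡8, 15^4≡2, 15^8≡4, 15^16≡16, 15^32≡8, 15^64≡2, 15^128≡4, 15^256≡16, 15^512≡8, 15^1024≡2.
Since 1959 = 1 + 2 + 4 + 32 + 128 + 256 + 512 + 1024 in binary, 15^1959 ≡ 15·8·2·8·4·16·8·2 ≡ 29 (mod 31).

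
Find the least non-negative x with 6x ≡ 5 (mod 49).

9

6⁻¹ ≡ 41 (mod 49) because 6·41 = 246 = 5·49 + 1.
So x ≡ 41·5 = 205 ≡ 9 (mod 49).
Check: 6·9 = 54 = 1·49 + 5.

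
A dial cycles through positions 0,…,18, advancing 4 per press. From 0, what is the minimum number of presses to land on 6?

11

The inverse of 4 mod 19 is 5 (since 4·5 = 20 ≡ 1).
Multiplying both sides by 5: x ≡ 5·6 = 30 ≡ 11 (mod 19).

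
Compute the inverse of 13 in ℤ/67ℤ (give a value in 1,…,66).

67 = 5·13 + 2
13 = 6·2 + 1
2 = 2·1 + 0
Back-substituting gives 13·31 ≡ 1 (mod 67).

31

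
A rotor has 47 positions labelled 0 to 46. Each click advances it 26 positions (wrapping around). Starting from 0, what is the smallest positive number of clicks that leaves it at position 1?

38

26·38 = 988 = 21·47 + 1, so 26⁻¹ ≡ 38 (mod 47).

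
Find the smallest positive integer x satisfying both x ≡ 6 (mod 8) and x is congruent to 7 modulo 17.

126

x ≡ 6 (mod 8) gives x ∈ {6, 14, 22, 30, 38, 46, 54, 62, …}.
The first of these with x mod 17 = 7 is 126.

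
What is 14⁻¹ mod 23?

14·5 = 70 = 3·23 + 1, so 14⁻¹ ≡ 5 (mod 23).

5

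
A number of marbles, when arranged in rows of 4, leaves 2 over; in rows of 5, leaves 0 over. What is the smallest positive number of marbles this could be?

Since 5·1 ≡ 1 (mod 4), take x = 0 + 5·((2−0)·1 mod 4) = 0 + 5·2 = 10.
Check: 10 mod 4 = 2, 10 mod 5 = 0.

10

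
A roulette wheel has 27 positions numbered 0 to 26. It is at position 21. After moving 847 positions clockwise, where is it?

4

847 − 31·27 = 10, so 847 ≡ 10 (mod 27).
(21 + 10) mod 27 = 4.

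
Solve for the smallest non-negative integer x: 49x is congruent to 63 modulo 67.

30

49⁻¹ ≡ 26 (mod 67) because 49·26 = 1274 = 19·67 + 1.
Multiplying both sides by 26: x ≡ 26·63 = 1638 ≡ 30 (mod 67).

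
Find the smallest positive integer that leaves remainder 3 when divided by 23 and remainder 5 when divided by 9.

x ≡ 5 (mod 9) gives x ∈ {5, 14, 23, 32, 41, 50, 59, 68, …}.
The first of these with x mod 23 = 3 is 95.

95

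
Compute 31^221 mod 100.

Square-and-reduce mod 100: 31^1≡31, 31^2≡61, 31^4≡21, 31^8≡41, 31^16≡81, 31^32≡61, 31^64≡21, 31^128≡41.
Since 221 = 1 + 4 + 8 + 16 + 64 + 128 in binary, 31^221 ≡ 31·21·41·81·21·41 ≡ 31 (mod 100).

31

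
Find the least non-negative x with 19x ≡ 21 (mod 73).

28

The inverse of 19 mod 73 is 50 (since 19·50 = 950 ≡ 1).
Multiplying both sides by 50: x ≡ 50·21 = 1050 ≡ 28 (mod 73).
Check: 19·28 = 532 = 7·73 + 21.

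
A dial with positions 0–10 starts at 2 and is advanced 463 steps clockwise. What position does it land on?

463 − 42·11 = 1, so 463 ≡ 1 (mod 11).
(2 + 1) mod 11 = 3.

3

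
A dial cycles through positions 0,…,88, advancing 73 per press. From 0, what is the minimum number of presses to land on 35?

59

73⁻¹ ≡ 50 (mod 89) because 73·50 = 3650 = 41·89 + 1.
Multiplying both sides by 50: x ≡ 50·35 = 1750 ≡ 59 (mod 89).
Check: 73·59 = 4307 = 48·89 + 35.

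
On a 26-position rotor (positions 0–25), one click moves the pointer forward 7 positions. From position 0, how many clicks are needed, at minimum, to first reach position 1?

7·15 = 105 = 4·26 + 1, so 7⁻¹ ≡ 15 (mod 26).

15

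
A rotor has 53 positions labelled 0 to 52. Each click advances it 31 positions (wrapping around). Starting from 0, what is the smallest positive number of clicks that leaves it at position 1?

53 = 1·31 + 22
31 = 1·22 + 9
22 = 2·9 + 4
9 = 2·4 + 1
4 = 4·1 + 0
Back-substituting gives 31·12 ≡ 1 (mod 53).

12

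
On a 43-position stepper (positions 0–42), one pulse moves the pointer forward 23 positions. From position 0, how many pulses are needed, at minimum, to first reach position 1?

15

23·15 = 345 = 8·43 + 1, so 23⁻¹ ≡ 15 (mod 43).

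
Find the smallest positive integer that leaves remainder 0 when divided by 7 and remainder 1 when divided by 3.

7

Since 3·5 ≡ 1 (mod 7), take x = 1 + 3·((0−1)·5 mod 7) = 1 + 3·2 = 7.
Check: 7 mod 7 = 0, 7 mod 3 = 1.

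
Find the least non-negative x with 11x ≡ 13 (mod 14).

5

11⁻¹ ≡ 9 (mod 14) because 11·9 = 99 = 7·14 + 1.
So x ≡ 9·13 = 117 ≡ 5 (mod 14).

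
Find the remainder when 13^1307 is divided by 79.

By repeated squaring mod 79: 13^1≡13, 13^2≡11, 13^4≡42, 13^8≡26, 13^16≡44, 13^32≡40, 13^64≡20, 13^128≡5, 13^256≡25, 13^512≡72, 13^1024≡49.
1307 = 1 + 2 + 8 + 16 + 256 + 1024, so 13^1307 ≡ 13·11·26·44·25·49 ≡ 31 (mod 79).

31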